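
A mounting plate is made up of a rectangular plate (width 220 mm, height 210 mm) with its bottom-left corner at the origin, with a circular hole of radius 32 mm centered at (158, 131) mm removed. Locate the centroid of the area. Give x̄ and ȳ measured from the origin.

plate: A = 220 × 210 = 46200.00, centroid at (110.00, 105.00).
hole: A = −π·32² = -3216.99, centroid at (158.00, 131.00).
ΣA = 42983.01 mm²
ΣAx̄ = (46200.00)(110.00) + (-3216.99)(158.00) = 4573715.44 mm³
ΣAȳ = (46200.00)(105.00) + (-3216.99)(131.00) = 4429574.20 mm³
x̄ = 4573715.44 / 42983.01 = 106.41 mm
ȳ = 4429574.20 / 42983.01 = 103.05 mm

x̄ = 106.41 mm, ȳ = 103.05 mm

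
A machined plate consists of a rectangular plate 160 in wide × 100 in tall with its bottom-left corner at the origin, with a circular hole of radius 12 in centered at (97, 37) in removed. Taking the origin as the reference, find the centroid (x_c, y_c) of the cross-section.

x_c = 79.51 in, y_c = 50.38 in

plate: A = 160 × 100 = 16000.00, centroid at (80.00, 50.00).
hole: A = −π·12² = -452.39, centroid at (97.00, 37.00).
ΣA = 15547.61 in², ΣAx_c = 1236118.23 in³, ΣAy_c = 783261.59 in³.
x_c = 1236118.23/15547.61 = 79.51 in; y_c = 783261.59/15547.61 = 50.38 in.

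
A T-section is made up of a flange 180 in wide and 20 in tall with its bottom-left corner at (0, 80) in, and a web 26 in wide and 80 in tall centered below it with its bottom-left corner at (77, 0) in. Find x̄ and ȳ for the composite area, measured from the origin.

web: A = 26 × 80 = 2080.00, centroid at (90.00, 40.00).
flange: A = 180 × 20 = 3600.00, centroid at (90.00, 90.00).
ΣA = 5680.00 in², ΣAx̄ = 511200.00 in³, ΣAȳ = 407200.00 in³.
x̄ = 511200.00/5680.00 = 90.00 in; ȳ = 407200.00/5680.00 = 71.69 in.

x̄ = 90.00 in, ȳ = 71.69 in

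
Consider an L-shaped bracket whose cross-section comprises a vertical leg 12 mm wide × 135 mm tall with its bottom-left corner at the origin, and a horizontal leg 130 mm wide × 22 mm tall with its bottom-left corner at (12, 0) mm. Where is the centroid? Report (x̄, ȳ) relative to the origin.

x̄ = 51.33 mm, ȳ = 31.43 mm

Part | A | x̄ᵢ | ȳᵢ | A·x̄ᵢ | A·ȳᵢ
vertical leg | 1620.00 | 6.00 | 67.50 | 9720.00 | 109350.00
horizontal leg | 2860.00 | 77.00 | 11.00 | 220220.00 | 31460.00
Σ | 4480.00 |  |  | 229940.00 | 140810.00
x̄ = 229940.00 / 4480.00 = 51.33 mm
ȳ = 140810.00 / 4480.00 = 31.43 mm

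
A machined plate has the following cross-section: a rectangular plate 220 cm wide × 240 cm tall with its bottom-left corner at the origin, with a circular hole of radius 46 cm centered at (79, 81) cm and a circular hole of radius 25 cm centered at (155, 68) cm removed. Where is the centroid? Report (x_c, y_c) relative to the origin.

x_c = 112.66 cm, y_c = 128.18 cm

plate: A = 220 × 240 = 52800.00, centroid at (110.00, 120.00).
hole 1: A = −π·46² = -6647.61, centroid at (79.00, 81.00).
hole 2: A = −π·25² = -1963.50, centroid at (155.00, 68.00).
ΣA = 44188.89 cm², ΣAx_c = 4978497.02 cm³, ΣAy_c = 5664025.90 cm³.
x_c = 4978497.02/44188.89 = 112.66 cm; y_c = 5664025.90/44188.89 = 128.18 cm.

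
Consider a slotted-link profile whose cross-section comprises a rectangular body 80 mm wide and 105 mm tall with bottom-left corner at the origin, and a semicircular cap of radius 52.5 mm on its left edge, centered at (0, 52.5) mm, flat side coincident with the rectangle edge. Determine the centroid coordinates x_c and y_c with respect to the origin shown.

x_c = 18.82 mm, y_c = 52.50 mm

Part | A | x̄ᵢ | ȳᵢ | A·x̄ᵢ | A·ȳᵢ
rectangular body | 8400.00 | 40.00 | 52.50 | 336000.00 | 441000.00
semicircular end | 4329.51 | -22.28 | 52.50 | -96468.75 | 227299.14
Σ | 12729.51 |  |  | 239531.25 | 668299.14
x_c = 239531.25 / 12729.51 = 18.82 mm
y_c = 668299.14 / 12729.51 = 52.50 mm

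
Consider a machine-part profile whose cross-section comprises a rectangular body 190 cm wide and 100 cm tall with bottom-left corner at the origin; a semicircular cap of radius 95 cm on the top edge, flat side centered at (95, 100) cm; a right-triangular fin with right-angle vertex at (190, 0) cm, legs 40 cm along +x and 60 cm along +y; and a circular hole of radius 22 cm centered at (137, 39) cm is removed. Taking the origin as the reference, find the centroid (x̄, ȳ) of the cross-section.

x̄ = 97.01 cm, ȳ = 88.38 cm

Part | A | x̄ᵢ | ȳᵢ | A·x̄ᵢ | A·ȳᵢ
rectangular body | 19000.00 | 95.00 | 50.00 | 1805000.00 | 950000.00
semicircular top | 14176.44 | 95.00 | 140.32 | 1346761.50 | 1989227.02
triangular fin | 1200.00 | 203.33 | 20.00 | 244000.00 | 24000.00
hole | -1520.53 | 137.00 | 39.00 | -208312.73 | -59300.70
Σ | 32855.91 |  |  | 3187448.78 | 2903926.32
x̄ = 3187448.78 / 32855.91 = 97.01 cm
ȳ = 2903926.32 / 32855.91 = 88.38 cm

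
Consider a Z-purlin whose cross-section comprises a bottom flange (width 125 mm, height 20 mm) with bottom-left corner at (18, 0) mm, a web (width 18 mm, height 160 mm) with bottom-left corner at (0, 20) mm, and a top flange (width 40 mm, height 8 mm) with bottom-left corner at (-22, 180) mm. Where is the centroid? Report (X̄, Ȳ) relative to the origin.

bottom flange: A = 125 × 20 = 2500.00, centroid at (80.50, 10.00).
web: A = 18 × 160 = 2880.00, centroid at (9.00, 100.00).
top flange: A = 40 × 8 = 320.00, centroid at (-2.00, 184.00).
ΣA = 5700.00 mm², ΣAX̄ = 226530.00 mm³, ΣAȲ = 371880.00 mm³.
X̄ = 226530.00/5700.00 = 39.74 mm; Ȳ = 371880.00/5700.00 = 65.24 mm.

X̄ = 39.74 mm, Ȳ = 65.24 mm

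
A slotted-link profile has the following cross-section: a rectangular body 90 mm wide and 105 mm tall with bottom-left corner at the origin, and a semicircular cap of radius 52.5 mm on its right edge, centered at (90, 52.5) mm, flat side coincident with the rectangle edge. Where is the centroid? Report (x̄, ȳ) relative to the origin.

rectangular body: A = 90 × 105 = 9450.00, centroid at (45.00, 52.50).
semicircular end: A = ½π·52.5² = 4329.51, centroid at (112.28, 52.50).
ΣA = 13779.51 mm², ΣAx̄ = 911374.41 mm³, ΣAȳ = 723424.14 mm³.
x̄ = 911374.41/13779.51 = 66.14 mm; ȳ = 723424.14/13779.51 = 52.50 mm.

x̄ = 66.14 mm, ȳ = 52.50 mm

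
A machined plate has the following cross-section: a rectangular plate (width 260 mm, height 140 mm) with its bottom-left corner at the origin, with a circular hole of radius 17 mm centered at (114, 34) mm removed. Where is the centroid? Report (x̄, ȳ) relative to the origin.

plate: A = 260 × 140 = 36400.00, centroid at (130.00, 70.00).
hole: A = −π·17² = -907.92, centroid at (114.00, 34.00).
ΣA = 35492.08 mm²
ΣAx̄ = (36400.00)(130.00) + (-907.92)(114.00) = 4628497.09 mm³
ΣAȳ = (36400.00)(70.00) + (-907.92)(34.00) = 2517130.71 mm³
x̄ = 4628497.09 / 35492.08 = 130.41 mm
ȳ = 2517130.71 / 35492.08 = 70.92 mm

x̄ = 130.41 mm, ȳ = 70.92 mm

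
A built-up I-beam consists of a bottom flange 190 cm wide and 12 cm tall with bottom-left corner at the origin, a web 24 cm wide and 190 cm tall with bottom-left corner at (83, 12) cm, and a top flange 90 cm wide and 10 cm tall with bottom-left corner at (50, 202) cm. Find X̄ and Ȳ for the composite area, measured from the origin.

X̄ = 95.00 cm, Ȳ = 88.88 cm

Part | A | x̄ᵢ | ȳᵢ | A·x̄ᵢ | A·ȳᵢ
bottom flange | 2280.00 | 95.00 | 6.00 | 216600.00 | 13680.00
web | 4560.00 | 95.00 | 107.00 | 433200.00 | 487920.00
top flange | 900.00 | 95.00 | 207.00 | 85500.00 | 186300.00
Σ | 7740.00 |  |  | 735300.00 | 687900.00
X̄ = 735300.00 / 7740.00 = 95.00 cm
Ȳ = 687900.00 / 7740.00 = 88.88 cm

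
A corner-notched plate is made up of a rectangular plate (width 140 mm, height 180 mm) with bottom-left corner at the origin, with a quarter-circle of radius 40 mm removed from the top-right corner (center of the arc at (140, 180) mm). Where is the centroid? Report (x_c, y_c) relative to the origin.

x_c = 67.22 mm, y_c = 86.17 mm

plate: A = 140 × 180 = 25200.00, centroid at (70.00, 90.00).
removed quarter-circle: A = −¼π·40² = -1256.64, centroid at (123.02, 163.02).
ΣA = 23943.36 mm², ΣAx_c = 1609404.14 mm³, ΣAy_c = 2063138.66 mm³.
x_c = 1609404.14/23943.36 = 67.22 mm; y_c = 2063138.66/23943.36 = 86.17 mm.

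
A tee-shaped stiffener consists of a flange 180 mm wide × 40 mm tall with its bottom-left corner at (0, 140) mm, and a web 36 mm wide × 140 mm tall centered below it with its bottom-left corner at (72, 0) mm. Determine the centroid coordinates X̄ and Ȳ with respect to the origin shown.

X̄ = 90.00 mm, Ȳ = 122.94 mm

web: A = 36 × 140 = 5040.00, centroid at (90.00, 70.00).
flange: A = 180 × 40 = 7200.00, centroid at (90.00, 160.00).
ΣA = 12240.00 mm²
ΣAX̄ = (5040.00)(90.00) + (7200.00)(90.00) = 1101600.00 mm³
ΣAȲ = (5040.00)(70.00) + (7200.00)(160.00) = 1504800.00 mm³
X̄ = 1101600.00 / 12240.00 = 90.00 mm
Ȳ = 1504800.00 / 12240.00 = 122.94 mm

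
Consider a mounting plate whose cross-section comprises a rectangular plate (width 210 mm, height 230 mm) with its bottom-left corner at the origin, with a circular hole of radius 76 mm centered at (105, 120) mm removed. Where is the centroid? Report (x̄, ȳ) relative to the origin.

x̄ = 105.00 mm, ȳ = 111.99 mm

plate: A = 210 × 230 = 48300.00, centroid at (105.00, 115.00).
hole: A = −π·76² = -18145.84, centroid at (105.00, 120.00).
ΣA = 30154.16 mm²
ΣAx̄ = (48300.00)(105.00) + (-18145.84)(105.00) = 3166186.89 mm³
ΣAȳ = (48300.00)(115.00) + (-18145.84)(120.00) = 3376999.30 mm³
x̄ = 3166186.89 / 30154.16 = 105.00 mm
ȳ = 3376999.30 / 30154.16 = 111.99 mm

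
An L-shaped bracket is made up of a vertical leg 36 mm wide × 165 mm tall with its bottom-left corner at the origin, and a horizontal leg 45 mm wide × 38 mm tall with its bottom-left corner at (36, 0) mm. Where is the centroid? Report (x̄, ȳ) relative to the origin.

x̄ = 27.05 mm, ȳ = 68.31 mm

Part | A | x̄ᵢ | ȳᵢ | A·x̄ᵢ | A·ȳᵢ
vertical leg | 5940.00 | 18.00 | 82.50 | 106920.00 | 490050.00
horizontal leg | 1710.00 | 58.50 | 19.00 | 100035.00 | 32490.00
Σ | 7650.00 |  |  | 206955.00 | 522540.00
x̄ = 206955.00 / 7650.00 = 27.05 mm
ȳ = 522540.00 / 7650.00 = 68.31 mm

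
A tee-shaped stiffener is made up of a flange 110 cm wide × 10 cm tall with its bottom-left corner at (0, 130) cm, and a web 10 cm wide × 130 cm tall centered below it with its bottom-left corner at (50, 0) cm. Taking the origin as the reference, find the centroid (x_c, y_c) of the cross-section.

Part | A | x̄ᵢ | ȳᵢ | A·x̄ᵢ | A·ȳᵢ
web | 1300.00 | 55.00 | 65.00 | 71500.00 | 84500.00
flange | 1100.00 | 55.00 | 135.00 | 60500.00 | 148500.00
Σ | 2400.00 |  |  | 132000.00 | 233000.00
x_c = 132000.00 / 2400.00 = 55.00 cm
y_c = 233000.00 / 2400.00 = 97.08 cm

x_c = 55.00 cm, y_c = 97.08 cm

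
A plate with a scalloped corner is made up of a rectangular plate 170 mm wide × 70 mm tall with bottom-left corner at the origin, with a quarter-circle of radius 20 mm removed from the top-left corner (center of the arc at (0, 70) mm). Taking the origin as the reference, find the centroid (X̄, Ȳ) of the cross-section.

Part | A | x̄ᵢ | ȳᵢ | A·x̄ᵢ | A·ȳᵢ
plate | 11900.00 | 85.00 | 35.00 | 1011500.00 | 416500.00
removed quarter-circle | -314.16 | 8.49 | 61.51 | -2666.67 | -19324.48
Σ | 11585.84 |  |  | 1008833.33 | 397175.52
X̄ = 1008833.33 / 11585.84 = 87.07 mm
Ȳ = 397175.52 / 11585.84 = 34.28 mm

X̄ = 87.07 mm, Ȳ = 34.28 mm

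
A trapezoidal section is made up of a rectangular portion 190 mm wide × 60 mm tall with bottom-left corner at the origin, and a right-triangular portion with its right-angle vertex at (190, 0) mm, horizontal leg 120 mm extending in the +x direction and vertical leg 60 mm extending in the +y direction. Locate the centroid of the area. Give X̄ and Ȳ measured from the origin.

X̄ = 127.40 mm, Ȳ = 27.60 mm

rectangular portion: A = 190 × 60 = 11400.00, centroid at (95.00, 30.00).
triangular portion: A = ½·120·60 = 3600.00, centroid at (230.00, 20.00).
ΣA = 15000.00 mm²
ΣAX̄ = (11400.00)(95.00) + (3600.00)(230.00) = 1911000.00 mm³
ΣAȲ = (11400.00)(30.00) + (3600.00)(20.00) = 414000.00 mm³
X̄ = 1911000.00 / 15000.00 = 127.40 mm
Ȳ = 414000.00 / 15000.00 = 27.60 mm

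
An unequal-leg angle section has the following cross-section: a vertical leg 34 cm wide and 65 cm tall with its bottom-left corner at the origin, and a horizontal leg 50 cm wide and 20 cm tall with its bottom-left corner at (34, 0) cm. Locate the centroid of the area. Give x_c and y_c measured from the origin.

vertical leg: A = 34 × 65 = 2210.00, centroid at (17.00, 32.50).
horizontal leg: A = 50 × 20 = 1000.00, centroid at (59.00, 10.00).
ΣA = 3210.00 cm², ΣAx_c = 96570.00 cm³, ΣAy_c = 81825.00 cm³.
x_c = 96570.00/3210.00 = 30.08 cm; y_c = 81825.00/3210.00 = 25.49 cm.

x_c = 30.08 cm, y_c = 25.49 cm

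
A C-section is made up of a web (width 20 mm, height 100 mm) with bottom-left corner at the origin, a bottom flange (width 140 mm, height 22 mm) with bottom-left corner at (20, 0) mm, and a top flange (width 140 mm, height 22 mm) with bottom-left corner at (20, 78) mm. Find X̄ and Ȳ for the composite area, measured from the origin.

Part | A | x̄ᵢ | ȳᵢ | A·x̄ᵢ | A·ȳᵢ
web | 2000.00 | 10.00 | 50.00 | 20000.00 | 100000.00
bottom flange | 3080.00 | 90.00 | 11.00 | 277200.00 | 33880.00
top flange | 3080.00 | 90.00 | 89.00 | 277200.00 | 274120.00
Σ | 8160.00 |  |  | 574400.00 | 408000.00
X̄ = 574400.00 / 8160.00 = 70.39 mm
Ȳ = 408000.00 / 8160.00 = 50.00 mm

X̄ = 70.39 mm, Ȳ = 50.00 mm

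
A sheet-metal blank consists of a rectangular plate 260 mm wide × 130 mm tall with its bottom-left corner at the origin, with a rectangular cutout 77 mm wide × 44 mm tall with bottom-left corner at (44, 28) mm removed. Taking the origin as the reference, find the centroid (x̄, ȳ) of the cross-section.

plate: A = 260 × 130 = 33800.00, centroid at (130.00, 65.00).
hole: A = −(77 × 44) = -3388.00, centroid at (82.50, 50.00).
ΣA = 30412.00 mm², ΣAx̄ = 4114490.00 mm³, ΣAȳ = 2027600.00 mm³.
x̄ = 4114490.00/30412.00 = 135.29 mm; ȳ = 2027600.00/30412.00 = 66.67 mm.

x̄ = 135.29 mm, ȳ = 66.67 mm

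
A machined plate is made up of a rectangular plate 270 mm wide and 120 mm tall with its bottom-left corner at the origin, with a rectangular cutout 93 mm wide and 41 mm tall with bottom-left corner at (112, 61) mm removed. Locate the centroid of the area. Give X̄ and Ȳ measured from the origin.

X̄ = 131.87 mm, Ȳ = 57.13 mm

plate: A = 270 × 120 = 32400.00, centroid at (135.00, 60.00).
hole: A = −(93 × 41) = -3813.00, centroid at (158.50, 81.50).
ΣA = 28587.00 mm², ΣAX̄ = 3769639.50 mm³, ΣAȲ = 1633240.50 mm³.
X̄ = 3769639.50/28587.00 = 131.87 mm; Ȳ = 1633240.50/28587.00 = 57.13 mm.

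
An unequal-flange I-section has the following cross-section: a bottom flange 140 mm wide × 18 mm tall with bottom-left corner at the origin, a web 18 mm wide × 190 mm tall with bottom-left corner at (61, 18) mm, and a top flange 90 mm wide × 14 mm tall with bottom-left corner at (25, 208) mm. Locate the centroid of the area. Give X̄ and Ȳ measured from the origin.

Part | A | x̄ᵢ | ȳᵢ | A·x̄ᵢ | A·ȳᵢ
bottom flange | 2520.00 | 70.00 | 9.00 | 176400.00 | 22680.00
web | 3420.00 | 70.00 | 113.00 | 239400.00 | 386460.00
top flange | 1260.00 | 70.00 | 215.00 | 88200.00 | 270900.00
Σ | 7200.00 |  |  | 504000.00 | 680040.00
X̄ = 504000.00 / 7200.00 = 70.00 mm
Ȳ = 680040.00 / 7200.00 = 94.45 mm

X̄ = 70.00 mm, Ȳ = 94.45 mm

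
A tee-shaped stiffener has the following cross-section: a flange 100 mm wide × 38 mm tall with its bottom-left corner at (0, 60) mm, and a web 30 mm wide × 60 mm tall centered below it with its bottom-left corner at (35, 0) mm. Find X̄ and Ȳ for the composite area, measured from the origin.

X̄ = 50.00 mm, Ȳ = 63.25 mm

web: A = 30 × 60 = 1800.00, centroid at (50.00, 30.00).
flange: A = 100 × 38 = 3800.00, centroid at (50.00, 79.00).
ΣA = 5600.00 mm², ΣAX̄ = 280000.00 mm³, ΣAȲ = 354200.00 mm³.
X̄ = 280000.00/5600.00 = 50.00 mm; Ȳ = 354200.00/5600.00 = 63.25 mm.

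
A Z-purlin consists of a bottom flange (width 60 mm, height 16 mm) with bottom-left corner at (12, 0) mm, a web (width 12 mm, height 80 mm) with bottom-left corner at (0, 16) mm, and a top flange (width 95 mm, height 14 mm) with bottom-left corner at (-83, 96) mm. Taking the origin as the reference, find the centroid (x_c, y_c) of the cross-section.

Part | A | x̄ᵢ | ȳᵢ | A·x̄ᵢ | A·ȳᵢ
bottom flange | 960.00 | 42.00 | 8.00 | 40320.00 | 7680.00
web | 960.00 | 6.00 | 56.00 | 5760.00 | 53760.00
top flange | 1330.00 | -35.50 | 103.00 | -47215.00 | 136990.00
Σ | 3250.00 |  |  | -1135.00 | 198430.00
x_c = -1135.00 / 3250.00 = -0.35 mm
y_c = 198430.00 / 3250.00 = 61.06 mm

x_c = -0.35 mm, y_c = 61.06 mm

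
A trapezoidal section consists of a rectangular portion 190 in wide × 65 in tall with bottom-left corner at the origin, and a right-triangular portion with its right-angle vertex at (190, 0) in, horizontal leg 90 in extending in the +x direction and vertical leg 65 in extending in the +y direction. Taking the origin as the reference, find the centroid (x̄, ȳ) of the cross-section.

rectangular portion: A = 190 × 65 = 12350.00, centroid at (95.00, 32.50).
triangular portion: A = ½·90·65 = 2925.00, centroid at (220.00, 21.67).
ΣA = 15275.00 in², ΣAx̄ = 1816750.00 in³, ΣAȳ = 464750.00 in³.
x̄ = 1816750.00/15275.00 = 118.94 in; ȳ = 464750.00/15275.00 = 30.43 in.

x̄ = 118.94 in, ȳ = 30.43 in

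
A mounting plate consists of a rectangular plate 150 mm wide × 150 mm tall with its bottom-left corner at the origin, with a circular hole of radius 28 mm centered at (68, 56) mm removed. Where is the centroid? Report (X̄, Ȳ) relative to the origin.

Part | A | x̄ᵢ | ȳᵢ | A·x̄ᵢ | A·ȳᵢ
plate | 22500.00 | 75.00 | 75.00 | 1687500.00 | 1687500.00
hole | -2463.01 | 68.00 | 56.00 | -167484.59 | -137928.48
Σ | 20036.99 |  |  | 1520015.41 | 1549571.52
X̄ = 1520015.41 / 20036.99 = 75.86 mm
Ȳ = 1549571.52 / 20036.99 = 77.34 mm

X̄ = 75.86 mm, Ȳ = 77.34 mm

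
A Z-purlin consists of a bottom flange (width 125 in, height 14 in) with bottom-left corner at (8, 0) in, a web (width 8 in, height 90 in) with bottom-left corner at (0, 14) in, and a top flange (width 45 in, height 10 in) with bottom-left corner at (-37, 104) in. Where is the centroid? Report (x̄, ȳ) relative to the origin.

x̄ = 41.00 in, ȳ = 35.54 in

bottom flange: A = 125 × 14 = 1750.00, centroid at (70.50, 7.00).
web: A = 8 × 90 = 720.00, centroid at (4.00, 59.00).
top flange: A = 45 × 10 = 450.00, centroid at (-14.50, 109.00).
ΣA = 2920.00 in²
ΣAx̄ = (1750.00)(70.50) + (720.00)(4.00) + (450.00)(-14.50) = 119730.00 in³
ΣAȳ = (1750.00)(7.00) + (720.00)(59.00) + (450.00)(109.00) = 103780.00 in³
x̄ = 119730.00 / 2920.00 = 41.00 in
ȳ = 103780.00 / 2920.00 = 35.54 in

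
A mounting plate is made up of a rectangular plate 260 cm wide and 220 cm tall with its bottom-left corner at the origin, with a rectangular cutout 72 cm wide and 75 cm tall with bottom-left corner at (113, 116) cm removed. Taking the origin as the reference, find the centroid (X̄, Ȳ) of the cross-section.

plate: A = 260 × 220 = 57200.00, centroid at (130.00, 110.00).
hole: A = −(72 × 75) = -5400.00, centroid at (149.00, 153.50).
ΣA = 51800.00 cm²
ΣAX̄ = (57200.00)(130.00) + (-5400.00)(149.00) = 6631400.00 cm³
ΣAȲ = (57200.00)(110.00) + (-5400.00)(153.50) = 5463100.00 cm³
X̄ = 6631400.00 / 51800.00 = 128.02 cm
Ȳ = 5463100.00 / 51800.00 = 105.47 cm

X̄ = 128.02 cm, Ȳ = 105.47 cm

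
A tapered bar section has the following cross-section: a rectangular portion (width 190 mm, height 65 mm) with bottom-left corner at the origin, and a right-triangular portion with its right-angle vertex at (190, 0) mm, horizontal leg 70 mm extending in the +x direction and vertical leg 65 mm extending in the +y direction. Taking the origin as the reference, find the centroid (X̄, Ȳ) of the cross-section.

Part | A | x̄ᵢ | ȳᵢ | A·x̄ᵢ | A·ȳᵢ
rectangular portion | 12350.00 | 95.00 | 32.50 | 1173250.00 | 401375.00
triangular portion | 2275.00 | 213.33 | 21.67 | 485333.33 | 49291.67
Σ | 14625.00 |  |  | 1658583.33 | 450666.67
X̄ = 1658583.33 / 14625.00 = 113.41 mm
Ȳ = 450666.67 / 14625.00 = 30.81 mm

X̄ = 113.41 mm, Ȳ = 30.81 mm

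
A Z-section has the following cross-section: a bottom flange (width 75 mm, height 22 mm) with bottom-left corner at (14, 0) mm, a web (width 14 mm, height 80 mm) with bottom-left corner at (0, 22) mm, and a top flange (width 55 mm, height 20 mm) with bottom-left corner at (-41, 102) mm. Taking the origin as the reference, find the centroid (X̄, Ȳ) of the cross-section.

X̄ = 20.15 mm, Ȳ = 54.47 mm

Part | A | x̄ᵢ | ȳᵢ | A·x̄ᵢ | A·ȳᵢ
bottom flange | 1650.00 | 51.50 | 11.00 | 84975.00 | 18150.00
web | 1120.00 | 7.00 | 62.00 | 7840.00 | 69440.00
top flange | 1100.00 | -13.50 | 112.00 | -14850.00 | 123200.00
Σ | 3870.00 |  |  | 77965.00 | 210790.00
X̄ = 77965.00 / 3870.00 = 20.15 mm
Ȳ = 210790.00 / 3870.00 = 54.47 mm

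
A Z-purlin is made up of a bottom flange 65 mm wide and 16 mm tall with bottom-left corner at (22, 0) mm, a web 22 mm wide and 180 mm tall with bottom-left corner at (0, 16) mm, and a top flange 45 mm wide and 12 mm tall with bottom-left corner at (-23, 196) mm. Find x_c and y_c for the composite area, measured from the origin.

x_c = 18.05 mm, y_c = 96.96 mm

Part | A | x̄ᵢ | ȳᵢ | A·x̄ᵢ | A·ȳᵢ
bottom flange | 1040.00 | 54.50 | 8.00 | 56680.00 | 8320.00
web | 3960.00 | 11.00 | 106.00 | 43560.00 | 419760.00
top flange | 540.00 | -0.50 | 202.00 | -270.00 | 109080.00
Σ | 5540.00 |  |  | 99970.00 | 537160.00
x_c = 99970.00 / 5540.00 = 18.05 mm
y_c = 537160.00 / 5540.00 = 96.96 mm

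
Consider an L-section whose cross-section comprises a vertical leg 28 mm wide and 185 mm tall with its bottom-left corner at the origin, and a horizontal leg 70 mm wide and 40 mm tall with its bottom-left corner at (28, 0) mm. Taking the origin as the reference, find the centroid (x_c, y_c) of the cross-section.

vertical leg: A = 28 × 185 = 5180.00, centroid at (14.00, 92.50).
horizontal leg: A = 70 × 40 = 2800.00, centroid at (63.00, 20.00).
ΣA = 7980.00 mm², ΣAx_c = 248920.00 mm³, ΣAy_c = 535150.00 mm³.
x_c = 248920.00/7980.00 = 31.19 mm; y_c = 535150.00/7980.00 = 67.06 mm.

x_c = 31.19 mm, y_c = 67.06 mm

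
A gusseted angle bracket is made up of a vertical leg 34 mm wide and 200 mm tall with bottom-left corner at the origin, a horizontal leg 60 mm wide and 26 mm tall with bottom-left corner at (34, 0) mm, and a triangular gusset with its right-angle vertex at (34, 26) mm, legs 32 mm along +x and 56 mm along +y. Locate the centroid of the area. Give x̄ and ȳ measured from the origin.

x̄ = 27.60 mm, ȳ = 79.98 mm

Part | A | x̄ᵢ | ȳᵢ | A·x̄ᵢ | A·ȳᵢ
vertical leg | 6800.00 | 17.00 | 100.00 | 115600.00 | 680000.00
horizontal leg | 1560.00 | 64.00 | 13.00 | 99840.00 | 20280.00
gusset | 896.00 | 44.67 | 44.67 | 40021.33 | 40021.33
Σ | 9256.00 |  |  | 255461.33 | 740301.33
x̄ = 255461.33 / 9256.00 = 27.60 mm
ȳ = 740301.33 / 9256.00 = 79.98 mm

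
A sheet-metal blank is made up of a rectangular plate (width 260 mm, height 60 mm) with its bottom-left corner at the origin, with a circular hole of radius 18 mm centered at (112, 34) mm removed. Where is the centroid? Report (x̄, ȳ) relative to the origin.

Part | A | x̄ᵢ | ȳᵢ | A·x̄ᵢ | A·ȳᵢ
plate | 15600.00 | 130.00 | 30.00 | 2028000.00 | 468000.00
hole | -1017.88 | 112.00 | 34.00 | -114002.11 | -34607.78
Σ | 14582.12 |  |  | 1913997.89 | 433392.22
x̄ = 1913997.89 / 14582.12 = 131.26 mm
ȳ = 433392.22 / 14582.12 = 29.72 mm

x̄ = 131.26 mm, ȳ = 29.72 mm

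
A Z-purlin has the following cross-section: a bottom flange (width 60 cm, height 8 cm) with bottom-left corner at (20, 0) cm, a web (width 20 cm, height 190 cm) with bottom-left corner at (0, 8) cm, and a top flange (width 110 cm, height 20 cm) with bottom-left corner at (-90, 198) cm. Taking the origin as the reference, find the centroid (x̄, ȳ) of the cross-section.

bottom flange: A = 60 × 8 = 480.00, centroid at (50.00, 4.00).
web: A = 20 × 190 = 3800.00, centroid at (10.00, 103.00).
top flange: A = 110 × 20 = 2200.00, centroid at (-35.00, 208.00).
ΣA = 6480.00 cm²
ΣAx̄ = (480.00)(50.00) + (3800.00)(10.00) + (2200.00)(-35.00) = -15000.00 cm³
ΣAȳ = (480.00)(4.00) + (3800.00)(103.00) + (2200.00)(208.00) = 850920.00 cm³
x̄ = -15000.00 / 6480.00 = -2.31 cm
ȳ = 850920.00 / 6480.00 = 131.31 cm

x̄ = -2.31 cm, ȳ = 131.31 cm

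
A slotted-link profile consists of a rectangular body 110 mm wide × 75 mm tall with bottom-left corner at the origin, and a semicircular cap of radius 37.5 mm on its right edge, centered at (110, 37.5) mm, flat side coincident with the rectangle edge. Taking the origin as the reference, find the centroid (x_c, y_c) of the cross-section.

x_c = 69.98 mm, y_c = 37.50 mm

rectangular body: A = 110 × 75 = 8250.00, centroid at (55.00, 37.50).
semicircular end: A = ½π·37.5² = 2208.93, centroid at (125.92, 37.50).
ΣA = 10458.93 mm², ΣAx_c = 731888.81 mm³, ΣAy_c = 392209.96 mm³.
x_c = 731888.81/10458.93 = 69.98 mm; y_c = 392209.96/10458.93 = 37.50 mm.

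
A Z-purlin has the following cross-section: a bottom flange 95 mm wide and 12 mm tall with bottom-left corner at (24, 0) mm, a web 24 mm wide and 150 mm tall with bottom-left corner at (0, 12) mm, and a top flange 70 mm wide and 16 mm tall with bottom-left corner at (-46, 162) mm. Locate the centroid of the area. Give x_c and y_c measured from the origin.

x_c = 19.18 mm, y_c = 87.11 mm

Part | A | x̄ᵢ | ȳᵢ | A·x̄ᵢ | A·ȳᵢ
bottom flange | 1140.00 | 71.50 | 6.00 | 81510.00 | 6840.00
web | 3600.00 | 12.00 | 87.00 | 43200.00 | 313200.00
top flange | 1120.00 | -11.00 | 170.00 | -12320.00 | 190400.00
Σ | 5860.00 |  |  | 112390.00 | 510440.00
x_c = 112390.00 / 5860.00 = 19.18 mm
y_c = 510440.00 / 5860.00 = 87.11 mm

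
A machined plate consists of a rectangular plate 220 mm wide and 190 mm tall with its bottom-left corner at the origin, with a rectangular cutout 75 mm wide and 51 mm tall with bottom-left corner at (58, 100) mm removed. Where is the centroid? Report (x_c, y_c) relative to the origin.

plate: A = 220 × 190 = 41800.00, centroid at (110.00, 95.00).
hole: A = −(75 × 51) = -3825.00, centroid at (95.50, 125.50).
ΣA = 37975.00 mm², ΣAx_c = 4232712.50 mm³, ΣAy_c = 3490962.50 mm³.
x_c = 4232712.50/37975.00 = 111.46 mm; y_c = 3490962.50/37975.00 = 91.93 mm.

x_c = 111.46 mm, y_c = 91.93 mm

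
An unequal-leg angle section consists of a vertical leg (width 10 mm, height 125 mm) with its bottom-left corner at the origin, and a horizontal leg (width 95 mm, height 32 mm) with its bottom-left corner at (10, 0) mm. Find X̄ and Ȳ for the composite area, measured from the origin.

X̄ = 42.20 mm, Ȳ = 29.55 mm

vertical leg: A = 10 × 125 = 1250.00, centroid at (5.00, 62.50).
horizontal leg: A = 95 × 32 = 3040.00, centroid at (57.50, 16.00).
ΣA = 4290.00 mm², ΣAX̄ = 181050.00 mm³, ΣAȲ = 126765.00 mm³.
X̄ = 181050.00/4290.00 = 42.20 mm; Ȳ = 126765.00/4290.00 = 29.55 mm.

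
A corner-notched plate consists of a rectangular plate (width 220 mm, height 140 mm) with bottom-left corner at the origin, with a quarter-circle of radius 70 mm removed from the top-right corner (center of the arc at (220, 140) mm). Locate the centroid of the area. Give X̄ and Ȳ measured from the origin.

X̄ = 98.54 mm, Ȳ = 64.25 mm

plate: A = 220 × 140 = 30800.00, centroid at (110.00, 70.00).
removed quarter-circle: A = −¼π·70² = -3848.45, centroid at (190.29, 110.29).
ΣA = 26951.55 mm²
ΣAX̄ = (30800.00)(110.00) + (-3848.45)(190.29) = 2655674.11 mm³
ΣAȲ = (30800.00)(70.00) + (-3848.45)(110.29) = 1731550.19 mm³
X̄ = 2655674.11 / 26951.55 = 98.54 mm
Ȳ = 1731550.19 / 26951.55 = 64.25 mm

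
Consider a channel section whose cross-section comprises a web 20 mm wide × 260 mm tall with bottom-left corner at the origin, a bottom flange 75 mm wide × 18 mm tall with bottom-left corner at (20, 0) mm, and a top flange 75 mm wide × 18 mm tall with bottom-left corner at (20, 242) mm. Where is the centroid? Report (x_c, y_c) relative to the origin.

web: A = 20 × 260 = 5200.00, centroid at (10.00, 130.00).
bottom flange: A = 75 × 18 = 1350.00, centroid at (57.50, 9.00).
top flange: A = 75 × 18 = 1350.00, centroid at (57.50, 251.00).
ΣA = 7900.00 mm²
ΣAx_c = (5200.00)(10.00) + (1350.00)(57.50) + (1350.00)(57.50) = 207250.00 mm³
ΣAy_c = (5200.00)(130.00) + (1350.00)(9.00) + (1350.00)(251.00) = 1027000.00 mm³
x_c = 207250.00 / 7900.00 = 26.23 mm
y_c = 1027000.00 / 7900.00 = 130.00 mm

x_c = 26.23 mm, y_c = 130.00 mm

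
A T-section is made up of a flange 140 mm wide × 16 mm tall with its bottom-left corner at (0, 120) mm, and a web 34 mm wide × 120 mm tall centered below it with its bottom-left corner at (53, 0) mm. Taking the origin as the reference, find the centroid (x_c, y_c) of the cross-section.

web: A = 34 × 120 = 4080.00, centroid at (70.00, 60.00).
flange: A = 140 × 16 = 2240.00, centroid at (70.00, 128.00).
ΣA = 6320.00 mm², ΣAx_c = 442400.00 mm³, ΣAy_c = 531520.00 mm³.
x_c = 442400.00/6320.00 = 70.00 mm; y_c = 531520.00/6320.00 = 84.10 mm.

x_c = 70.00 mm, y_c = 84.10 mm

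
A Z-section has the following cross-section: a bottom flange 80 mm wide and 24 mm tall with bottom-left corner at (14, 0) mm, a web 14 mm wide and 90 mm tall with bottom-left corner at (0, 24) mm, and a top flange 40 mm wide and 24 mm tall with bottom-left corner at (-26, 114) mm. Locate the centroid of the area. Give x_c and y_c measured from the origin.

x_c = 25.78 mm, y_c = 55.78 mm

bottom flange: A = 80 × 24 = 1920.00, centroid at (54.00, 12.00).
web: A = 14 × 90 = 1260.00, centroid at (7.00, 69.00).
top flange: A = 40 × 24 = 960.00, centroid at (-6.00, 126.00).
ΣA = 4140.00 mm², ΣAx_c = 106740.00 mm³, ΣAy_c = 230940.00 mm³.
x_c = 106740.00/4140.00 = 25.78 mm; y_c = 230940.00/4140.00 = 55.78 mm.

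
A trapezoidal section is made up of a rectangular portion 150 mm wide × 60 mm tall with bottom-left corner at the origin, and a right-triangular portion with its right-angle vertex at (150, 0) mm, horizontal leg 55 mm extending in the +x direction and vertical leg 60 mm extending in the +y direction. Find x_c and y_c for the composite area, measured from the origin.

x_c = 89.46 mm, y_c = 28.45 mm

Part | A | x̄ᵢ | ȳᵢ | A·x̄ᵢ | A·ȳᵢ
rectangular portion | 9000.00 | 75.00 | 30.00 | 675000.00 | 270000.00
triangular portion | 1650.00 | 168.33 | 20.00 | 277750.00 | 33000.00
Σ | 10650.00 |  |  | 952750.00 | 303000.00
x_c = 952750.00 / 10650.00 = 89.46 mm
y_c = 303000.00 / 10650.00 = 28.45 mm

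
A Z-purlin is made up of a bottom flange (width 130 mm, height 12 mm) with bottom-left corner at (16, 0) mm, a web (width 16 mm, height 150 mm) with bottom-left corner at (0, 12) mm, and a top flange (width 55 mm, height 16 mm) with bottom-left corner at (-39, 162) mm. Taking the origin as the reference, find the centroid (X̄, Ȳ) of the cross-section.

X̄ = 27.98 mm, Ȳ = 75.98 mm

bottom flange: A = 130 × 12 = 1560.00, centroid at (81.00, 6.00).
web: A = 16 × 150 = 2400.00, centroid at (8.00, 87.00).
top flange: A = 55 × 16 = 880.00, centroid at (-11.50, 170.00).
ΣA = 4840.00 mm²
ΣAX̄ = (1560.00)(81.00) + (2400.00)(8.00) + (880.00)(-11.50) = 135440.00 mm³
ΣAȲ = (1560.00)(6.00) + (2400.00)(87.00) + (880.00)(170.00) = 367760.00 mm³
X̄ = 135440.00 / 4840.00 = 27.98 mm
Ȳ = 367760.00 / 4840.00 = 75.98 mm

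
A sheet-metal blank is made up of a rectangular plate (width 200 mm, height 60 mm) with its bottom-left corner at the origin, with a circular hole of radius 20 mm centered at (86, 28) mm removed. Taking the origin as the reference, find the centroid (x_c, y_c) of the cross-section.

plate: A = 200 × 60 = 12000.00, centroid at (100.00, 30.00).
hole: A = −π·20² = -1256.64, centroid at (86.00, 28.00).
ΣA = 10743.36 mm²
ΣAx_c = (12000.00)(100.00) + (-1256.64)(86.00) = 1091929.21 mm³
ΣAy_c = (12000.00)(30.00) + (-1256.64)(28.00) = 324814.16 mm³
x_c = 1091929.21 / 10743.36 = 101.64 mm
y_c = 324814.16 / 10743.36 = 30.23 mm

x_c = 101.64 mm, y_c = 30.23 mm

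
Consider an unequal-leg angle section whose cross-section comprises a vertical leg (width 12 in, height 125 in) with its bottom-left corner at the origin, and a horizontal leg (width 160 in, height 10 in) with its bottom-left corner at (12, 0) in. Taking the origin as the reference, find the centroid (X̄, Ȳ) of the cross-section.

vertical leg: A = 12 × 125 = 1500.00, centroid at (6.00, 62.50).
horizontal leg: A = 160 × 10 = 1600.00, centroid at (92.00, 5.00).
ΣA = 3100.00 in², ΣAX̄ = 156200.00 in³, ΣAȲ = 101750.00 in³.
X̄ = 156200.00/3100.00 = 50.39 in; Ȳ = 101750.00/3100.00 = 32.82 in.

X̄ = 50.39 in, Ȳ = 32.82 in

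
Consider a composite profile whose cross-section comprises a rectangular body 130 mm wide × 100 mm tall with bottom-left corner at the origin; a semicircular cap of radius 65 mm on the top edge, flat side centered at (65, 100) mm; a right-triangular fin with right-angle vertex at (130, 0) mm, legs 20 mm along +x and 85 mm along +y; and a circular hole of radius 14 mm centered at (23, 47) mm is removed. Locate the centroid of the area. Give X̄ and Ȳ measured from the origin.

rectangular body: A = 130 × 100 = 13000.00, centroid at (65.00, 50.00).
semicircular top: A = ½π·65² = 6636.61, centroid at (65.00, 127.59).
triangular fin: A = ½·20·85 = 850.00, centroid at (136.67, 28.33).
hole: A = −π·14² = -615.75, centroid at (23.00, 47.00).
ΣA = 19870.86 mm², ΣAX̄ = 1378384.31 mm³, ΣAȲ = 1491887.76 mm³.
X̄ = 1378384.31/19870.86 = 69.37 mm; Ȳ = 1491887.76/19870.86 = 75.08 mm.

X̄ = 69.37 mm, Ȳ = 75.08 mm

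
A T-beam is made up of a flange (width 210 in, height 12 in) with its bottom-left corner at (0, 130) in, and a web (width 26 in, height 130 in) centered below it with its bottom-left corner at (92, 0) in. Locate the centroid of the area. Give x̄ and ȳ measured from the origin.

Part | A | x̄ᵢ | ȳᵢ | A·x̄ᵢ | A·ȳᵢ
web | 3380.00 | 105.00 | 65.00 | 354900.00 | 219700.00
flange | 2520.00 | 105.00 | 136.00 | 264600.00 | 342720.00
Σ | 5900.00 |  |  | 619500.00 | 562420.00
x̄ = 619500.00 / 5900.00 = 105.00 in
ȳ = 562420.00 / 5900.00 = 95.33 in

x̄ = 105.00 in, ȳ = 95.33 in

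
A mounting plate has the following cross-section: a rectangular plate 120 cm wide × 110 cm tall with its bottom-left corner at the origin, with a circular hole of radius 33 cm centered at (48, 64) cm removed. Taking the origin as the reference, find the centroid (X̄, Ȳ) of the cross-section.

plate: A = 120 × 110 = 13200.00, centroid at (60.00, 55.00).
hole: A = −π·33² = -3421.19, centroid at (48.00, 64.00).
ΣA = 9778.81 cm²
ΣAX̄ = (13200.00)(60.00) + (-3421.19)(48.00) = 627782.67 cm³
ΣAȲ = (13200.00)(55.00) + (-3421.19)(64.00) = 507043.56 cm³
X̄ = 627782.67 / 9778.81 = 64.20 cm
Ȳ = 507043.56 / 9778.81 = 51.85 cm

X̄ = 64.20 cm, Ȳ = 51.85 cm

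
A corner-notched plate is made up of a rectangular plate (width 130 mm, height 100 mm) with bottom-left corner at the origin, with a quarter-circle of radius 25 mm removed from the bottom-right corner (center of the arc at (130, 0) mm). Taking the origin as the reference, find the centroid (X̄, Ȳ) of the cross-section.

plate: A = 130 × 100 = 13000.00, centroid at (65.00, 50.00).
removed quarter-circle: A = −¼π·25² = -490.87, centroid at (119.39, 10.61).
ΣA = 12509.13 mm², ΣAX̄ = 786394.73 mm³, ΣAȲ = 644791.67 mm³.
X̄ = 786394.73/12509.13 = 62.87 mm; Ȳ = 644791.67/12509.13 = 51.55 mm.

X̄ = 62.87 mm, Ȳ = 51.55 mm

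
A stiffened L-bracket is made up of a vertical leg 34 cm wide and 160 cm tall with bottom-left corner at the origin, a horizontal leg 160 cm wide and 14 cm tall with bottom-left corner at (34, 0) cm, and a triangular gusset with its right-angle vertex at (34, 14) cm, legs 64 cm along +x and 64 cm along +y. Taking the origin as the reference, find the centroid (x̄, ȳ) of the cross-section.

x̄ = 47.41 cm, ȳ = 53.79 cm

Part | A | x̄ᵢ | ȳᵢ | A·x̄ᵢ | A·ȳᵢ
vertical leg | 5440.00 | 17.00 | 80.00 | 92480.00 | 435200.00
horizontal leg | 2240.00 | 114.00 | 7.00 | 255360.00 | 15680.00
gusset | 2048.00 | 55.33 | 35.33 | 113322.67 | 72362.67
Σ | 9728.00 |  |  | 461162.67 | 523242.67
x̄ = 461162.67 / 9728.00 = 47.41 cm
ȳ = 523242.67 / 9728.00 = 53.79 cm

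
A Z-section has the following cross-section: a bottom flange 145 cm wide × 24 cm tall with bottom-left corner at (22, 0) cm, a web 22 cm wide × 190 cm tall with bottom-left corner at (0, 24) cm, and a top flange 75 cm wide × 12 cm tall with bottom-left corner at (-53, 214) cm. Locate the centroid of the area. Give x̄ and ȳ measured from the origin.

bottom flange: A = 145 × 24 = 3480.00, centroid at (94.50, 12.00).
web: A = 22 × 190 = 4180.00, centroid at (11.00, 119.00).
top flange: A = 75 × 12 = 900.00, centroid at (-15.50, 220.00).
ΣA = 8560.00 cm²
ΣAx̄ = (3480.00)(94.50) + (4180.00)(11.00) + (900.00)(-15.50) = 360890.00 cm³
ΣAȳ = (3480.00)(12.00) + (4180.00)(119.00) + (900.00)(220.00) = 737180.00 cm³
x̄ = 360890.00 / 8560.00 = 42.16 cm
ȳ = 737180.00 / 8560.00 = 86.12 cm

x̄ = 42.16 cm, ȳ = 86.12 cm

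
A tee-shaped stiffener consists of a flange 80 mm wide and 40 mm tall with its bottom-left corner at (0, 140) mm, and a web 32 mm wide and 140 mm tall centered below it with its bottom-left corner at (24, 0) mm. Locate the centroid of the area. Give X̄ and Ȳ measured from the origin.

X̄ = 40.00 mm, Ȳ = 107.50 mm

web: A = 32 × 140 = 4480.00, centroid at (40.00, 70.00).
flange: A = 80 × 40 = 3200.00, centroid at (40.00, 160.00).
ΣA = 7680.00 mm², ΣAX̄ = 307200.00 mm³, ΣAȲ = 825600.00 mm³.
X̄ = 307200.00/7680.00 = 40.00 mm; Ȳ = 825600.00/7680.00 = 107.50 mm.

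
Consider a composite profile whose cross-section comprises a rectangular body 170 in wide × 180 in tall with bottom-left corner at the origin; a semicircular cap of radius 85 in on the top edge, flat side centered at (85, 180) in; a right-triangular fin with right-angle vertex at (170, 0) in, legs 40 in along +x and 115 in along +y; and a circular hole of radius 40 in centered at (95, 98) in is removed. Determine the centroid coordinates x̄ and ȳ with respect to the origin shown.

x̄ = 89.48 in, ȳ = 122.42 in

rectangular body: A = 170 × 180 = 30600.00, centroid at (85.00, 90.00).
semicircular top: A = ½π·85² = 11349.00, centroid at (85.00, 216.08).
triangular fin: A = ½·40·115 = 2300.00, centroid at (183.33, 38.33).
hole: A = −π·40² = -5026.55, centroid at (95.00, 98.00).
ΣA = 39222.46 in²
ΣAx̄ = (30600.00)(85.00) + (11349.00)(85.00) + (2300.00)(183.33) + (-5026.55)(95.00) = 3509809.88 in³
ΣAȳ = (30600.00)(90.00) + (11349.00)(216.08) + (2300.00)(38.33) + (-5026.55)(98.00) = 4801802.23 in³
x̄ = 3509809.88 / 39222.46 = 89.48 in
ȳ = 4801802.23 / 39222.46 = 122.42 in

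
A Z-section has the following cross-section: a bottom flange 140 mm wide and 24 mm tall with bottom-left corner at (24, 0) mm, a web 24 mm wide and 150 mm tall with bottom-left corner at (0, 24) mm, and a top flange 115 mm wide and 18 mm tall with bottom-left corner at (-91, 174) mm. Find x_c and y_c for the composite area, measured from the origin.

x_c = 32.08 mm, y_c = 85.88 mm

bottom flange: A = 140 × 24 = 3360.00, centroid at (94.00, 12.00).
web: A = 24 × 150 = 3600.00, centroid at (12.00, 99.00).
top flange: A = 115 × 18 = 2070.00, centroid at (-33.50, 183.00).
ΣA = 9030.00 mm², ΣAx_c = 289695.00 mm³, ΣAy_c = 775530.00 mm³.
x_c = 289695.00/9030.00 = 32.08 mm; y_c = 775530.00/9030.00 = 85.88 mm.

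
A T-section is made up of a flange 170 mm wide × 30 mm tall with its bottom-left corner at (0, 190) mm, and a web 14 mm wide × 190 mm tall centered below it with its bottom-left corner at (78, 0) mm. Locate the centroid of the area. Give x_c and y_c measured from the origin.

web: A = 14 × 190 = 2660.00, centroid at (85.00, 95.00).
flange: A = 170 × 30 = 5100.00, centroid at (85.00, 205.00).
ΣA = 7760.00 mm²
ΣAx_c = (2660.00)(85.00) + (5100.00)(85.00) = 659600.00 mm³
ΣAy_c = (2660.00)(95.00) + (5100.00)(205.00) = 1298200.00 mm³
x_c = 659600.00 / 7760.00 = 85.00 mm
y_c = 1298200.00 / 7760.00 = 167.29 mm

x_c = 85.00 mm, y_c = 167.29 mm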